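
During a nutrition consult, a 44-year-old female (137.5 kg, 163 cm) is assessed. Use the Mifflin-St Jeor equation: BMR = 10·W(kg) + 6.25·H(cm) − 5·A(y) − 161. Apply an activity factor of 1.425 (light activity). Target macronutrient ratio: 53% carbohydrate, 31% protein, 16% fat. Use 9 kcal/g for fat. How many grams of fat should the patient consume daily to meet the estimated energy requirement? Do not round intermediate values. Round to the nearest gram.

Mifflin-St Jeor (female): BMR = 10(137.5) + 6.25(163) − 5(44) − 161 = 1375 + 1018.75 − 220 − 161 = 2012.75 kcal/day.
TEE = 2012.75 × 1.425 = 2868.1688 kcal/day.
Fat energy = 16% × 2868.1688 = 458.907 kcal.
Fat = 458.907 ÷ 9 kcal/g = 50.9897 g.

51 g/day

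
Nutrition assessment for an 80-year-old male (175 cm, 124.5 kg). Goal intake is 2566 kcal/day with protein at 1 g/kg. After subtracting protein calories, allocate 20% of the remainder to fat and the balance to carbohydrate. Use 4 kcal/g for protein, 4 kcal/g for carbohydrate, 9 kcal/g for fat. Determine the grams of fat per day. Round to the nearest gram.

Protein = 1 × 124.5 = 124.5 g → 124.5 × 4 = 498 kcal.
Non-protein calories = 2566 − 498 = 2068 kcal.
Fat: 20% × 2068 = 413.6 kcal; carbohydrate: 1654.4 kcal.
Fat: 413.6 kcal ÷ 9 kcal/g = 45.9556 g.

46 g/day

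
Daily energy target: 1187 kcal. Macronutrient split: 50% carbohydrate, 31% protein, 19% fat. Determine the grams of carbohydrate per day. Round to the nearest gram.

148 g/day

Carbohydrate energy = 50% × 1187 = 593.5 kcal.
At 4 kcal/g: 593.5 ÷ 4 = 148.375 g.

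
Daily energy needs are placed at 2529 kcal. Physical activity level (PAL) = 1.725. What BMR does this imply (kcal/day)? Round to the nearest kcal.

1466 kcal/day

BMR = TEE ÷ activity factor = 2529 ÷ 1.725 = 1466.087 kcal/day.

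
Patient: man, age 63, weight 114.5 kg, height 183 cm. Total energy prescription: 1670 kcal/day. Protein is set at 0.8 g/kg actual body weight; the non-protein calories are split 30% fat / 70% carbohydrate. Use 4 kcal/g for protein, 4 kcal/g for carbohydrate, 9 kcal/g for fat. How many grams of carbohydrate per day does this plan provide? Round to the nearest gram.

Protein = 0.8 × 114.5 = 91.6 g → 91.6 × 4 = 366.4 kcal.
Non-protein calories = 1670 − 366.4 = 1303.6 kcal.
Fat: 30% × 1303.6 = 391.08 kcal; carbohydrate: 912.52 kcal.
Carbohydrate: 912.52 kcal ÷ 4 kcal/g = 228.13 g.

228 g/day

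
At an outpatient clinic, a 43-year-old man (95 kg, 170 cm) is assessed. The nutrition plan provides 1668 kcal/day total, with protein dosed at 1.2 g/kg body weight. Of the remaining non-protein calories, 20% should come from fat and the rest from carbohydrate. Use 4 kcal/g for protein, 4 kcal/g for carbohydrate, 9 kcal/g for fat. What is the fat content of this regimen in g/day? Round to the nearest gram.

27 g/day

Protein = 1.2 × 95 = 114 g → 114 × 4 = 456 kcal.
Non-protein calories = 1668 − 456 = 1212 kcal.
Fat: 20% × 1212 = 242.4 kcal; carbohydrate: 969.6 kcal.
Fat: 242.4 kcal ÷ 9 kcal/g = 26.9333 g.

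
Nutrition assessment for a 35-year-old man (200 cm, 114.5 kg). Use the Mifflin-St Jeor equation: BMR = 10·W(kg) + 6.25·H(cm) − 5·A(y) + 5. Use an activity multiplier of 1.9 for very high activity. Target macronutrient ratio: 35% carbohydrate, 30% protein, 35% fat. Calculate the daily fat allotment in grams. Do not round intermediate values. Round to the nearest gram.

Mifflin-St Jeor (male): BMR = 10(114.5) + 6.25(200) − 5(35) + 5 = 1145 + 1250 − 175 + 5 = 2225 kcal/day.
TEE = 2225 × 1.9 = 4227.5 kcal/day.
Fat energy = 35% × 4227.5 = 1479.625 kcal.
Fat = 1479.625 ÷ 9 kcal/g = 164.4028 g.

164 g/day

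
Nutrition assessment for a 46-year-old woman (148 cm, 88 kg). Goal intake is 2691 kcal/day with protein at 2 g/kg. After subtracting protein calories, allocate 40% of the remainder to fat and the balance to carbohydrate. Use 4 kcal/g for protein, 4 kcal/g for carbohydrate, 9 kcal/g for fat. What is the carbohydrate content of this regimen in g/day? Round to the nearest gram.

298 g/day

Protein = 2 × 88 = 176 g → 176 × 4 = 704 kcal.
Non-protein calories = 2691 − 704 = 1987 kcal.
Fat: 40% × 1987 = 794.8 kcal; carbohydrate: 1192.2 kcal.
Carbohydrate: 1192.2 kcal ÷ 4 kcal/g = 298.05 g.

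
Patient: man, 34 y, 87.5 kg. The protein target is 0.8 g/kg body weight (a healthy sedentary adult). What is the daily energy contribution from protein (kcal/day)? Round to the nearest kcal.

280 kcal/day

Protein = 0.8 g/kg × 87.5 kg = 70 g/day.
Protein energy = 70 g × 4 kcal/g = 280 kcal/day.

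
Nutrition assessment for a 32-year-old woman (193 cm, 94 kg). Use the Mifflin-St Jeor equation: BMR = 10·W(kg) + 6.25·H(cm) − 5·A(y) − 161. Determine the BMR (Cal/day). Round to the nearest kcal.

Mifflin-St Jeor (female): BMR = 10(94) + 6.25(193) − 5(32) − 161 = 940 + 1206.25 − 160 − 161 = 1825.25 kcal/day.

1825 Cal/day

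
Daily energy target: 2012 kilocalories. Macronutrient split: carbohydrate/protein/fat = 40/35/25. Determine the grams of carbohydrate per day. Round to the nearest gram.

201 g/day

Carbohydrate energy = 40% × 2012 = 804.8 kcal.
At 4 kcal/g: 804.8 ÷ 4 = 201.2 g.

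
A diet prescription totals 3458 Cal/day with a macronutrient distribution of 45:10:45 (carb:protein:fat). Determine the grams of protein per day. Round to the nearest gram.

Protein energy = 10% × 3458 = 345.8 kcal.
At 4 kcal/g: 345.8 ÷ 4 = 86.45 g.

86 g/day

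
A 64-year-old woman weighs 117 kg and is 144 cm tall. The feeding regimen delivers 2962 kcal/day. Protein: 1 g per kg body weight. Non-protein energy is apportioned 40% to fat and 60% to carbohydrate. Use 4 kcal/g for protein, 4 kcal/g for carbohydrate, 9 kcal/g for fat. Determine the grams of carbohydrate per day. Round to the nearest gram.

374 g/day

Protein = 1 × 117 = 117 g → 117 × 4 = 468 kcal.
Non-protein calories = 2962 − 468 = 2494 kcal.
Fat: 40% × 2494 = 997.6 kcal; carbohydrate: 1496.4 kcal.
Carbohydrate: 1496.4 kcal ÷ 4 kcal/g = 374.1 g.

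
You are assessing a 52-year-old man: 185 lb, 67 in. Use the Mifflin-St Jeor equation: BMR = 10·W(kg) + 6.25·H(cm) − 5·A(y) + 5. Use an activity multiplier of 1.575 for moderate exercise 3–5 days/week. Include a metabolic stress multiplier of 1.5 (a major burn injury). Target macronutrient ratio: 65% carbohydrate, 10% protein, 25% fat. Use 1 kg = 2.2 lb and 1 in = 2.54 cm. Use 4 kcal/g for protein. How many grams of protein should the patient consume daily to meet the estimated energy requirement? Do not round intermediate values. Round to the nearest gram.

Convert to metric: weight = 185 ÷ 2.2 = 84.0909 kg; height = 67 × 2.54 = 170.18 cm.
Mifflin-St Jeor (male): BMR = 10(84.0909) + 6.25(170.18) − 5(52) + 5 = 840.9091 + 1063.625 − 260 + 5 = 1649.5341 kcal/day.
TEE = 1649.5341 × 1.575 = 2598.0162 kcal/day.
With stress factor 1.5: 2598.0162 × 1.5 = 3897.0243 kcal/day.
Protein energy = 10% × 3897.0243 = 389.7024 kcal.
Protein = 389.7024 ÷ 4 kcal/g = 97.4256 g.

97 g/day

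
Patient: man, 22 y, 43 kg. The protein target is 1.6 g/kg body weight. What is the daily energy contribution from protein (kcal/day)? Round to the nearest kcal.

Protein = 1.6 g/kg × 43 kg = 68.8 g/day.
Protein energy = 68.8 g × 4 kcal/g = 275.2 kcal/day.

275 kcal/day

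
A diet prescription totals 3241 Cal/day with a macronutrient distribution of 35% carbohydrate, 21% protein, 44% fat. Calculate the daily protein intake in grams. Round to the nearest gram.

Protein energy = 21% × 3241 = 680.61 kcal.
At 4 kcal/g: 680.61 ÷ 4 = 170.1525 g.

170 g/day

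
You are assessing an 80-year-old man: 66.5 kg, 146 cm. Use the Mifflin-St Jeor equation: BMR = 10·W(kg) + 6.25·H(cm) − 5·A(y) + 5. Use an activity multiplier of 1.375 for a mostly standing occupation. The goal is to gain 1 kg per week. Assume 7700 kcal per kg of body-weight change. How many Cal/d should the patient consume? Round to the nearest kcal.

Mifflin-St Jeor (male): BMR = 10(66.5) + 6.25(146) − 5(80) + 5 = 665 + 912.5 − 400 + 5 = 1182.5 kcal/day.
TEE = 1182.5 × 1.375 = 1625.9375 kcal/day.
Required daily surplus = 1 × 7700 ÷ 7 = 1100 kcal/day.
Target intake = 1625.9375 + 1100 = 2725.9375 kcal/day.

2726 Cal/d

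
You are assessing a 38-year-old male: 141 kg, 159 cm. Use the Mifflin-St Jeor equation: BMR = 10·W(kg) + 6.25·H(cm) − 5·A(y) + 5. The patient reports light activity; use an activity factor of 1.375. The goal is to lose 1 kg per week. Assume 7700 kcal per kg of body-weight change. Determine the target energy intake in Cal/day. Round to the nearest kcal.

1951 Cal/day

Mifflin-St Jeor (male): BMR = 10(141) + 6.25(159) − 5(38) + 5 = 1410 + 993.75 − 190 + 5 = 2218.75 kcal/day.
TEE = 2218.75 × 1.375 = 3050.7813 kcal/day.
Required daily deficit = 1 × 7700 ÷ 7 = 1100 kcal/day.
Target intake = 3050.7813 − 1100 = 1950.7813 kcal/day.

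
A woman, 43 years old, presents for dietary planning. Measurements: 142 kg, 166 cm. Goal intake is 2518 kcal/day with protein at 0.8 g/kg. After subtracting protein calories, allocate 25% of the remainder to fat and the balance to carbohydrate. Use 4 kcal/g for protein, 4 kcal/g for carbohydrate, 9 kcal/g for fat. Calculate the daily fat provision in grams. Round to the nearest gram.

Protein = 0.8 × 142 = 113.6 g → 113.6 × 4 = 454.4 kcal.
Non-protein calories = 2518 − 454.4 = 2063.6 kcal.
Fat: 25% × 2063.6 = 515.9 kcal; carbohydrate: 1547.7 kcal.
Fat: 515.9 kcal ÷ 9 kcal/g = 57.3222 g.

57 g/day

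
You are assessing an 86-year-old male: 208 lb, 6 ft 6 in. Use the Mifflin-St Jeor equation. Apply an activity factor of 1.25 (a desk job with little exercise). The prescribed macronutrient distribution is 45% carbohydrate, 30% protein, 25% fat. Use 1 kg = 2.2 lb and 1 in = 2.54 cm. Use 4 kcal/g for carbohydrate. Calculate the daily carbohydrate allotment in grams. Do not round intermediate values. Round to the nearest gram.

247 g/day

Convert to metric: weight = 208 ÷ 2.2 = 94.5455 kg; height = (6×12 + 6) × 2.54 = 78 × 2.54 = 198.12 cm.
Mifflin-St Jeor (male): BMR = 10(94.5455) + 6.25(198.12) − 5(86) + 5 = 945.4545 + 1238.25 − 430 + 5 = 1758.7045 kcal/day.
TEE = 1758.7045 × 1.25 = 2198.3807 kcal/day.
Carbohydrate energy = 45% × 2198.3807 = 989.2713 kcal.
Carbohydrate = 989.2713 ÷ 4 kcal/g = 247.3178 g.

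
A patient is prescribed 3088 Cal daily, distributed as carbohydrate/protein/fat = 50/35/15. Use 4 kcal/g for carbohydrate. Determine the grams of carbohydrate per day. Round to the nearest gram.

386 g/day

Carbohydrate energy = 50% × 3088 = 1544 kcal.
At 4 kcal/g: 1544 ÷ 4 = 386 g.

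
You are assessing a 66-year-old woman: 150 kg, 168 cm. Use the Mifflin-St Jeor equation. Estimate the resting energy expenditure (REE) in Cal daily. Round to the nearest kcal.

Mifflin-St Jeor (female): BMR = 10(150) + 6.25(168) − 5(66) − 161 = 1500 + 1050 − 330 − 161 = 2059 kcal/day.

2059 Cal daily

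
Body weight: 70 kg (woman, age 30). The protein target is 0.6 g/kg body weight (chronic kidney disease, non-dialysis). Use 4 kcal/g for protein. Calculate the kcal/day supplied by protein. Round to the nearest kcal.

168 kcal/day

Protein = 0.6 g/kg × 70 kg = 42 g/day.
Protein energy = 42 g × 4 kcal/g = 168 kcal/day.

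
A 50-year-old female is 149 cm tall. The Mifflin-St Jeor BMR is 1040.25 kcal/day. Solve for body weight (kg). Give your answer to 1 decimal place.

52.0 kg

1040.25 = 10·W + 6.25(149) − 5(50) − 161
10·W = 1040.25 − 520.25 = 520, so W = 52 kg.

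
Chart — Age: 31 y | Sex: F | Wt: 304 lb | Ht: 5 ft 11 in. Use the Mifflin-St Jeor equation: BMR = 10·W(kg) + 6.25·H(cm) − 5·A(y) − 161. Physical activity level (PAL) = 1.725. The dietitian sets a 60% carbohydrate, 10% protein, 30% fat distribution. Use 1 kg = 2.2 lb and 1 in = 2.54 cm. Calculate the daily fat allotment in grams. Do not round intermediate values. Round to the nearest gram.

Convert to metric: weight = 304 ÷ 2.2 = 138.1818 kg; height = (5×12 + 11) × 2.54 = 71 × 2.54 = 180.34 cm.
Mifflin-St Jeor (female): BMR = 10(138.1818) + 6.25(180.34) − 5(31) − 161 = 1381.8182 + 1127.125 − 155 − 161 = 2192.9432 kcal/day.
TEE = 2192.9432 × 1.725 = 3782.827 kcal/day.
Fat energy = 30% × 3782.827 = 1134.8481 kcal.
Fat = 1134.8481 ÷ 9 kcal/g = 126.0942 g.

126 g/day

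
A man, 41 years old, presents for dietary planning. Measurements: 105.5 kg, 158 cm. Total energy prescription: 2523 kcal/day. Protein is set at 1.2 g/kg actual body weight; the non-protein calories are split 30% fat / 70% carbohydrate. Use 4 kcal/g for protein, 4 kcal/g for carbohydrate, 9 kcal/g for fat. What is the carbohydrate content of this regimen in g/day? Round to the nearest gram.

Protein = 1.2 × 105.5 = 126.6 g → 126.6 × 4 = 506.4 kcal.
Non-protein calories = 2523 − 506.4 = 2016.6 kcal.
Fat: 30% × 2016.6 = 604.98 kcal; carbohydrate: 1411.62 kcal.
Carbohydrate: 1411.62 kcal ÷ 4 kcal/g = 352.905 g.

353 g/day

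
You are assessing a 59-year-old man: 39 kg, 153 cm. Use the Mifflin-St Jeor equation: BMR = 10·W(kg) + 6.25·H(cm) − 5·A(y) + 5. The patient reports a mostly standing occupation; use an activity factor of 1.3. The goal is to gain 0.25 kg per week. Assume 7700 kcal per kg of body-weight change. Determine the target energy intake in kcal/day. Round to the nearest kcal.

1648 kcal/day

Mifflin-St Jeor (male): BMR = 10(39) + 6.25(153) − 5(59) + 5 = 390 + 956.25 − 295 + 5 = 1056.25 kcal/day.
TEE = 1056.25 × 1.3 = 1373.125 kcal/day.
Required daily surplus = 0.25 × 7700 ÷ 7 = 275 kcal/day.
Target intake = 1373.125 + 275 = 1648.125 kcal/day.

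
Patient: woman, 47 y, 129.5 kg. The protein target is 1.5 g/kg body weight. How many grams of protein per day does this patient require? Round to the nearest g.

194 g/day

Protein = 1.5 g/kg × 129.5 kg = 194.25 g/day.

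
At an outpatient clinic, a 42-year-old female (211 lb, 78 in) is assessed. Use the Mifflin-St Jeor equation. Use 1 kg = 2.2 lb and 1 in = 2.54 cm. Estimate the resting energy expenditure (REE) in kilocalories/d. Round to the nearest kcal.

Convert to metric: weight = 211 ÷ 2.2 = 95.9091 kg; height = 78 × 2.54 = 198.12 cm.
Mifflin-St Jeor (female): BMR = 10(95.9091) + 6.25(198.12) − 5(42) − 161 = 959.0909 + 1238.25 − 210 − 161 = 1826.3409 kcal/day.

1826 kilocalories/d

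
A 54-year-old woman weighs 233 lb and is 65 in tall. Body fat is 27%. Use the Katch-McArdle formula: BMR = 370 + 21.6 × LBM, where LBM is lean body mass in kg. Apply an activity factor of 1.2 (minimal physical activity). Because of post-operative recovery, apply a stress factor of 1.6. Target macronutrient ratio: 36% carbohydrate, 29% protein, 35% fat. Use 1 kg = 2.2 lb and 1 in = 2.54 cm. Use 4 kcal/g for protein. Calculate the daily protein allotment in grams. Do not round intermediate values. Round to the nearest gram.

284 g/day

Convert to metric: weight = 233 ÷ 2.2 = 105.9091 kg; height = 65 × 2.54 = 165.1 cm.
LBM = 105.9091 × (1 − 0.27) = 77.3136 kg. Katch-McArdle: BMR = 370 + 21.6 × 77.3136 = 2039.9745 kcal/day.
TEE = 2039.9745 × 1.2 = 2447.9695 kcal/day.
With stress factor 1.6: 2447.9695 × 1.6 = 3916.7511 kcal/day.
Protein energy = 29% × 3916.7511 = 1135.8578 kcal.
Protein = 1135.8578 ÷ 4 kcal/g = 283.9645 g.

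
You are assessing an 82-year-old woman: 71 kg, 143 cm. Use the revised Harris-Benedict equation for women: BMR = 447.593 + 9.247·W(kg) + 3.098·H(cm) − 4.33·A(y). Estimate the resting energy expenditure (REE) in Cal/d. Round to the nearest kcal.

Harris-Benedict: BMR = 447.593 + 9.247(71) + 3.098(143) − 4.33(82) = 1192.084 kcal/day.

1192 Cal/d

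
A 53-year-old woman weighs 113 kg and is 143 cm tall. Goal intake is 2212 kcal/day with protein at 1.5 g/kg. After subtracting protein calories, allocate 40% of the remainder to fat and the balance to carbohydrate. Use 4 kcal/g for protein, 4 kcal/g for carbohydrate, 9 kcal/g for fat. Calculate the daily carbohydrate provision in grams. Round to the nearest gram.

Protein = 1.5 × 113 = 169.5 g → 169.5 × 4 = 678 kcal.
Non-protein calories = 2212 − 678 = 1534 kcal.
Fat: 40% × 1534 = 613.6 kcal; carbohydrate: 920.4 kcal.
Carbohydrate: 920.4 kcal ÷ 4 kcal/g = 230.1 g.

230 g/day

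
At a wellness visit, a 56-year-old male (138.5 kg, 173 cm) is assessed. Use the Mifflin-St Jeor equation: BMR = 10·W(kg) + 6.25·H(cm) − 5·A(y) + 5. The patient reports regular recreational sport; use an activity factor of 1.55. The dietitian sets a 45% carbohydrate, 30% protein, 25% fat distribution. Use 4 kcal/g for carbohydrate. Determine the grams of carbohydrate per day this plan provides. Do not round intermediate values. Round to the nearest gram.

382 g/day

Mifflin-St Jeor (male): BMR = 10(138.5) + 6.25(173) − 5(56) + 5 = 1385 + 1081.25 − 280 + 5 = 2191.25 kcal/day.
TEE = 2191.25 × 1.55 = 3396.4375 kcal/day.
Carbohydrate energy = 45% × 3396.4375 = 1528.3969 kcal.
Carbohydrate = 1528.3969 ÷ 4 kcal/g = 382.0992 g.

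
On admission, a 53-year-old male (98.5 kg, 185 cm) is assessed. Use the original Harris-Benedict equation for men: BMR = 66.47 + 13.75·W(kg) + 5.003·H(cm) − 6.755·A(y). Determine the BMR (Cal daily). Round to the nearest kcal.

1988 Cal daily

Harris-Benedict: BMR = 66.47 + 13.75(98.5) + 5.003(185) − 6.755(53) = 1988.385 kcal/day.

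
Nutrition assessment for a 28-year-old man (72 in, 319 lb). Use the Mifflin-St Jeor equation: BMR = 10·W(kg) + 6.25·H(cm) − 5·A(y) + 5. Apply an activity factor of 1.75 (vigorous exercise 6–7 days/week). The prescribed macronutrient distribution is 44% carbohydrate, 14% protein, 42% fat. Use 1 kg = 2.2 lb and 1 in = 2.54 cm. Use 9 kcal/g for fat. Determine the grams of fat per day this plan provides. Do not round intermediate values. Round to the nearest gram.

201 g/day

Convert to metric: weight = 319 ÷ 2.2 = 145 kg; height = 72 × 2.54 = 182.88 cm.
Mifflin-St Jeor (male): BMR = 10(145) + 6.25(182.88) − 5(28) + 5 = 1450 + 1143 − 140 + 5 = 2458 kcal/day.
TEE = 2458 × 1.75 = 4301.5 kcal/day.
Fat energy = 42% × 4301.5 = 1806.63 kcal.
Fat = 1806.63 ÷ 9 kcal/g = 200.7367 g.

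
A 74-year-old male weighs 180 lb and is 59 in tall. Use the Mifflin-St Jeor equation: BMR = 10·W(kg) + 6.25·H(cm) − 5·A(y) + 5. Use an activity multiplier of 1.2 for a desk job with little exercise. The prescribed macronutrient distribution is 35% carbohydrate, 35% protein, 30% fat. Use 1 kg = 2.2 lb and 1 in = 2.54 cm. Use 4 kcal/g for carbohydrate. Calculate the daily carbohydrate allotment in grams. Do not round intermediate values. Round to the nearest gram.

146 g/day

Convert to metric: weight = 180 ÷ 2.2 = 81.8182 kg; height = 59 × 2.54 = 149.86 cm.
Mifflin-St Jeor (male): BMR = 10(81.8182) + 6.25(149.86) − 5(74) + 5 = 818.1818 + 936.625 − 370 + 5 = 1389.8068 kcal/day.
TEE = 1389.8068 × 1.2 = 1667.7682 kcal/day.
Carbohydrate energy = 35% × 1667.7682 = 583.7189 kcal.
Carbohydrate = 583.7189 ÷ 4 kcal/g = 145.9297 g.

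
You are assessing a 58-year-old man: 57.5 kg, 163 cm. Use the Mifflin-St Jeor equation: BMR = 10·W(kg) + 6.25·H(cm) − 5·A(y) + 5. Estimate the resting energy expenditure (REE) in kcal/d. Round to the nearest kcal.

Mifflin-St Jeor (male): BMR = 10(57.5) + 6.25(163) − 5(58) + 5 = 575 + 1018.75 − 290 + 5 = 1308.75 kcal/day.

1309 kcal/d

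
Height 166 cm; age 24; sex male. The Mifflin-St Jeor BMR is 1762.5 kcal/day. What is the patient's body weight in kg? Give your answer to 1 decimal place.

1762.5 = 10·W + 6.25(166) − 5(24) + 5
10·W = 1762.5 − 922.5 = 840, so W = 84 kg.

84.0 kg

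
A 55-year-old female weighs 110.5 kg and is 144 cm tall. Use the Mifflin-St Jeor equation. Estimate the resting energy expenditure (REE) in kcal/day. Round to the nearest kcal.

1569 kcal/day

Mifflin-St Jeor (female): BMR = 10(110.5) + 6.25(144) − 5(55) − 161 = 1105 + 900 − 275 − 161 = 1569 kcal/day.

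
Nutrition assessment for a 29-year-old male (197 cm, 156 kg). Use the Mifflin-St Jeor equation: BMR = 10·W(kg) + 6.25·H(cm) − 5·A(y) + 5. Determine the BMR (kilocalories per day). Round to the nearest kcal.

Mifflin-St Jeor (male): BMR = 10(156) + 6.25(197) − 5(29) + 5 = 1560 + 1231.25 − 145 + 5 = 2651.25 kcal/day.

2651 kilocalories per day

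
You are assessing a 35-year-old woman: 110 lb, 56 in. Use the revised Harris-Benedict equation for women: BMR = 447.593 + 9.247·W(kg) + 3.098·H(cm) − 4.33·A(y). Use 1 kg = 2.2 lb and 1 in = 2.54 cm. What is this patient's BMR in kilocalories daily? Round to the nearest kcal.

Convert to metric: weight = 110 ÷ 2.2 = 50 kg; height = 56 × 2.54 = 142.24 cm.
Harris-Benedict: BMR = 447.593 + 9.247(50) + 3.098(142.24) − 4.33(35) = 1199.0525 kcal/day.

1199 kilocalories daily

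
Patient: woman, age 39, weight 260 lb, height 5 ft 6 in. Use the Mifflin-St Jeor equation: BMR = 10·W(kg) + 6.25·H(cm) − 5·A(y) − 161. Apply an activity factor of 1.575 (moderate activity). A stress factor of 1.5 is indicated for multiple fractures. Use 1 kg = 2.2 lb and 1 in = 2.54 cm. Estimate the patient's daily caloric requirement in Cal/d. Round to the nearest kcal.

4426 Cal/d

Convert to metric: weight = 260 ÷ 2.2 = 118.1818 kg; height = (5×12 + 6) × 2.54 = 66 × 2.54 = 167.64 cm.
Mifflin-St Jeor (female): BMR = 10(118.1818) + 6.25(167.64) − 5(39) − 161 = 1181.8182 + 1047.75 − 195 − 161 = 1873.5682 kcal/day.
TEE = BMR × activity factor = 1873.5682 × 1.575 = 2950.8699 kcal/day.
Apply stress factor: 2950.8699 × 1.5 = 4426.3048 kcal/day.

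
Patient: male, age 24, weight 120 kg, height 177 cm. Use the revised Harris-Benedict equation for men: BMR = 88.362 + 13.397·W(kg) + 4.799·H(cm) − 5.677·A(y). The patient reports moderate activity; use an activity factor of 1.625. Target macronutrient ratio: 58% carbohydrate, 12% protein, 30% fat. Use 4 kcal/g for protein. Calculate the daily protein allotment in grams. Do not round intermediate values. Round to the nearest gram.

117 g/day

Harris-Benedict: BMR = 88.362 + 13.397(120) + 4.799(177) − 5.677(24) = 2409.177 kcal/day.
TEE = 2409.177 × 1.625 = 3914.9126 kcal/day.
Protein energy = 12% × 3914.9126 = 469.7895 kcal.
Protein = 469.7895 ÷ 4 kcal/g = 117.4474 g.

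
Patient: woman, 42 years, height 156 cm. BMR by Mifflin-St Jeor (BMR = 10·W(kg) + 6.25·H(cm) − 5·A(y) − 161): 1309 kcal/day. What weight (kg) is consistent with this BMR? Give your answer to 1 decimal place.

70.5 kg

1309 = 10·W + 6.25(156) − 5(42) − 161
10·W = 1309 − 604 = 705, so W = 70.5 kg.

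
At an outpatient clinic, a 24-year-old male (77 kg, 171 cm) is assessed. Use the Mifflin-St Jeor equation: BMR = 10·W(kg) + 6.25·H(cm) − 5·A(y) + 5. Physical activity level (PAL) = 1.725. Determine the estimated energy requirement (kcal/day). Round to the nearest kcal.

Mifflin-St Jeor (male): BMR = 10(77) + 6.25(171) − 5(24) + 5 = 770 + 1068.75 − 120 + 5 = 1723.75 kcal/day.
TEE = BMR × activity factor = 1723.75 × 1.725 = 2973.4688 kcal/day.

2973 kcal/day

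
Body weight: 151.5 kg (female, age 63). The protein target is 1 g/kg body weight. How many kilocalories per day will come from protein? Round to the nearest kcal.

606 kcal/day

Protein = 1 g/kg × 151.5 kg = 151.5 g/day.
Protein energy = 151.5 g × 4 kcal/g = 606 kcal/day.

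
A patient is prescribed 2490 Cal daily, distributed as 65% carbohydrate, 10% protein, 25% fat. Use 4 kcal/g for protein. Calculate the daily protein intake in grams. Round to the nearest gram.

Protein energy = 10% × 2490 = 249 kcal.
At 4 kcal/g: 249 ÷ 4 = 62.25 g.

62 g/day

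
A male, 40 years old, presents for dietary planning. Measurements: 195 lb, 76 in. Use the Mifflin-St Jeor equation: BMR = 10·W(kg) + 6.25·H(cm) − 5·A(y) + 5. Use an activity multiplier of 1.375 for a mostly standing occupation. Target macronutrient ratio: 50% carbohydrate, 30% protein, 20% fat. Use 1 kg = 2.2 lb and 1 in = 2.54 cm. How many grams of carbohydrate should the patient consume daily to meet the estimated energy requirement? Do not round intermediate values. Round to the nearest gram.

Convert to metric: weight = 195 ÷ 2.2 = 88.6364 kg; height = 76 × 2.54 = 193.04 cm.
Mifflin-St Jeor (male): BMR = 10(88.6364) + 6.25(193.04) − 5(40) + 5 = 886.3636 + 1206.5 − 200 + 5 = 1897.8636 kcal/day.
TEE = 1897.8636 × 1.375 = 2609.5625 kcal/day.
Carbohydrate energy = 50% × 2609.5625 = 1304.7813 kcal.
Carbohydrate = 1304.7813 ÷ 4 kcal/g = 326.1953 g.

326 g/day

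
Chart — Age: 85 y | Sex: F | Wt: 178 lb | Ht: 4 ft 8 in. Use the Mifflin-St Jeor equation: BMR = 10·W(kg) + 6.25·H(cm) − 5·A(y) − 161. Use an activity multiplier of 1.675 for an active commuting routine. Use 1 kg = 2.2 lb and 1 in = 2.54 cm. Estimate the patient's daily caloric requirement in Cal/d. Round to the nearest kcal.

Convert to metric: weight = 178 ÷ 2.2 = 80.9091 kg; height = (4×12 + 8) × 2.54 = 56 × 2.54 = 142.24 cm.
Mifflin-St Jeor (female): BMR = 10(80.9091) + 6.25(142.24) − 5(85) − 161 = 809.0909 + 889 − 425 − 161 = 1112.0909 kcal/day.
TEE = BMR × activity factor = 1112.0909 × 1.675 = 1862.7523 kcal/day.

1863 Cal/d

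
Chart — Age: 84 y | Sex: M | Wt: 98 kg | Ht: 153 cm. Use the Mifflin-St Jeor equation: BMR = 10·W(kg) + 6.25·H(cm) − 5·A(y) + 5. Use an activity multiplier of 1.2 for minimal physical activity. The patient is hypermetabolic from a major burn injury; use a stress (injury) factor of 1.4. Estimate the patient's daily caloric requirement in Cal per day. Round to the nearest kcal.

Mifflin-St Jeor (male): BMR = 10(98) + 6.25(153) − 5(84) + 5 = 980 + 956.25 − 420 + 5 = 1521.25 kcal/day.
TEE = BMR × activity factor = 1521.25 × 1.2 = 1825.5 kcal/day.
Apply stress factor: 1825.5 × 1.4 = 2555.7 kcal/day.

2556 Cal per day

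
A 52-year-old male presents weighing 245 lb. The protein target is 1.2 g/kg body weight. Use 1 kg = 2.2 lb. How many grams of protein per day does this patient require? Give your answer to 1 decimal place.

Weight in kg = 245 ÷ 2.2 = 111.3636 kg.
Protein = 1.2 g/kg × 111.3636 kg = 133.6364 g/day.

133.6 g/day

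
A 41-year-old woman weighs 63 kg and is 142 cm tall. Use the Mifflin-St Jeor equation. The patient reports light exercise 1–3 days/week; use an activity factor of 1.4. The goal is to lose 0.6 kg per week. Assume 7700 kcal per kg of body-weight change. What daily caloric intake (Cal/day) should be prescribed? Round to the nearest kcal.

952 Cal/day

Mifflin-St Jeor (female): BMR = 10(63) + 6.25(142) − 5(41) − 161 = 630 + 887.5 − 205 − 161 = 1151.5 kcal/day.
TEE = 1151.5 × 1.4 = 1612.1 kcal/day.
Required daily deficit = 0.6 × 7700 ÷ 7 = 660 kcal/day.
Target intake = 1612.1 − 660 = 952.1 kcal/day.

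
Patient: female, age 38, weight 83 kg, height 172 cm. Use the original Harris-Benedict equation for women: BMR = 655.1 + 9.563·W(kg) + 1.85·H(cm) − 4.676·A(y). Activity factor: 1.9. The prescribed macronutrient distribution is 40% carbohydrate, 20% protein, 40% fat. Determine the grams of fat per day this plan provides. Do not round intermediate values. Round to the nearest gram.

134 g/day

Harris-Benedict: BMR = 655.1 + 9.563(83) + 1.85(172) − 4.676(38) = 1589.341 kcal/day.
TEE = 1589.341 × 1.9 = 3019.7479 kcal/day.
Fat energy = 40% × 3019.7479 = 1207.8992 kcal.
Fat = 1207.8992 ÷ 9 kcal/g = 134.211 g.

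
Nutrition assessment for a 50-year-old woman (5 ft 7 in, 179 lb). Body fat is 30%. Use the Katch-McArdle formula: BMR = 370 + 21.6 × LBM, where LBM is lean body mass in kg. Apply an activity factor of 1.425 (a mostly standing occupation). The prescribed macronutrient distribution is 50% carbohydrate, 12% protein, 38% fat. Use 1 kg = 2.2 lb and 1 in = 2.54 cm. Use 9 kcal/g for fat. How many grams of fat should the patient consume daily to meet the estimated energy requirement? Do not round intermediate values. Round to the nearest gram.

Convert to metric: weight = 179 ÷ 2.2 = 81.3636 kg; height = (5×12 + 7) × 2.54 = 67 × 2.54 = 170.18 cm.
LBM = 81.3636 × (1 − 0.3) = 56.9545 kg. Katch-McArdle: BMR = 370 + 21.6 × 56.9545 = 1600.2182 kcal/day.
TEE = 1600.2182 × 1.425 = 2280.3109 kcal/day.
Fat energy = 38% × 2280.3109 = 866.5181 kcal.
Fat = 866.5181 ÷ 9 kcal/g = 96.2798 g.

96 g/day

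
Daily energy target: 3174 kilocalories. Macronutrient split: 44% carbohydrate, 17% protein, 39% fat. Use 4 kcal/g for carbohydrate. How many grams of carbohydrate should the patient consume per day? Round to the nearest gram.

Carbohydrate energy = 44% × 3174 = 1396.56 kcal.
At 4 kcal/g: 1396.56 ÷ 4 = 349.14 g.

349 g/day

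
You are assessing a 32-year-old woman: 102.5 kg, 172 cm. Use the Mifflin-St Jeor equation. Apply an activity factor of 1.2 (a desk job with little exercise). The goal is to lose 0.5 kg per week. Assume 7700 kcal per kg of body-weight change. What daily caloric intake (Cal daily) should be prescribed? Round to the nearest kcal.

1585 Cal daily

Mifflin-St Jeor (female): BMR = 10(102.5) + 6.25(172) − 5(32) − 161 = 1025 + 1075 − 160 − 161 = 1779 kcal/day.
TEE = 1779 × 1.2 = 2134.8 kcal/day.
Required daily deficit = 0.5 × 7700 ÷ 7 = 550 kcal/day.
Target intake = 2134.8 − 550 = 1584.8 kcal/day.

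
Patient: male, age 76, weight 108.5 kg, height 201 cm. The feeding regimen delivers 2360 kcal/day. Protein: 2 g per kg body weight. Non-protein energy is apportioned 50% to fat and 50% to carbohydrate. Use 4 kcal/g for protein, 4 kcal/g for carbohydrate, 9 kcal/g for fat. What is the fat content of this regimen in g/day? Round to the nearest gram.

Protein = 2 × 108.5 = 217 g → 217 × 4 = 868 kcal.
Non-protein calories = 2360 − 868 = 1492 kcal.
Fat: 50% × 1492 = 746 kcal; carbohydrate: 746 kcal.
Fat: 746 kcal ÷ 9 kcal/g = 82.8889 g.

83 g/day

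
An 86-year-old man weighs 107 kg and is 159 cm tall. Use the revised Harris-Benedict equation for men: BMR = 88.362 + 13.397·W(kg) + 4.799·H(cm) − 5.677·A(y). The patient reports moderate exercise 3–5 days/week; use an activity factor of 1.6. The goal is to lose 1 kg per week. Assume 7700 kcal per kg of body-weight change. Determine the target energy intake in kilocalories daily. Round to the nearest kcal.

1775 kilocalories daily

Harris-Benedict: BMR = 88.362 + 13.397(107) + 4.799(159) − 5.677(86) = 1796.66 kcal/day.
TEE = 1796.66 × 1.6 = 2874.656 kcal/day.
Required daily deficit = 1 × 7700 ÷ 7 = 1100 kcal/day.
Target intake = 2874.656 − 1100 = 1774.656 kcal/day.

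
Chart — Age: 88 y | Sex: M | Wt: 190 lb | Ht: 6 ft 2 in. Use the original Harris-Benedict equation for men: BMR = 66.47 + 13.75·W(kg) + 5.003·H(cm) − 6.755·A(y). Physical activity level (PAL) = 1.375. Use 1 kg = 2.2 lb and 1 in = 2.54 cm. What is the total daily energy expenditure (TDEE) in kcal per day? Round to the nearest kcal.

2200 kcal per day

Convert to metric: weight = 190 ÷ 2.2 = 86.3636 kg; height = (6×12 + 2) × 2.54 = 74 × 2.54 = 187.96 cm.
Harris-Benedict: BMR = 66.47 + 13.75(86.3636) + 5.003(187.96) − 6.755(88) = 1599.8939 kcal/day.
TEE = BMR × activity factor = 1599.8939 × 1.375 = 2199.8541 kcal/day.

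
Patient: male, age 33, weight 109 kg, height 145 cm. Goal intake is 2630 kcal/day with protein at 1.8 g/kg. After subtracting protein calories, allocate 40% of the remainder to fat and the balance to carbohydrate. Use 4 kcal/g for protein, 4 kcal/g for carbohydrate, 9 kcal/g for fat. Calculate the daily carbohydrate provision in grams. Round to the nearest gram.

277 g/day

Protein = 1.8 × 109 = 196.2 g → 196.2 × 4 = 784.8 kcal.
Non-protein calories = 2630 − 784.8 = 1845.2 kcal.
Fat: 40% × 1845.2 = 738.08 kcal; carbohydrate: 1107.12 kcal.
Carbohydrate: 1107.12 kcal ÷ 4 kcal/g = 276.78 g.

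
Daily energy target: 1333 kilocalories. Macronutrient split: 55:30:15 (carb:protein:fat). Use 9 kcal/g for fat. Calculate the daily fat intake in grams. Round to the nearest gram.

22 g/day

Fat energy = 15% × 1333 = 199.95 kcal.
At 9 kcal/g: 199.95 ÷ 9 = 22.2167 g.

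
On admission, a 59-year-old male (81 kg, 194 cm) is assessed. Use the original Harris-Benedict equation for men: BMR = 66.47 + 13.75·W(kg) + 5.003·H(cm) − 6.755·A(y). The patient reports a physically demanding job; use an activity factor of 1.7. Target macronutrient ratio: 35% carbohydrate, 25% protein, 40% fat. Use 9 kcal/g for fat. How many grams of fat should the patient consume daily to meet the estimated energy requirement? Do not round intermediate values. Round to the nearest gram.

132 g/day

Harris-Benedict: BMR = 66.47 + 13.75(81) + 5.003(194) − 6.755(59) = 1752.257 kcal/day.
TEE = 1752.257 × 1.7 = 2978.8369 kcal/day.
Fat energy = 40% × 2978.8369 = 1191.5348 kcal.
Fat = 1191.5348 ÷ 9 kcal/g = 132.3928 g.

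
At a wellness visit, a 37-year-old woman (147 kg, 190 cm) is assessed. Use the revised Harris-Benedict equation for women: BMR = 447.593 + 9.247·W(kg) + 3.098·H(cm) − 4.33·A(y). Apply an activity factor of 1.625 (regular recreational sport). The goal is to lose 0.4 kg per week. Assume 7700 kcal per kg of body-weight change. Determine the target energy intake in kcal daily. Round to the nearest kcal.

Harris-Benedict: BMR = 447.593 + 9.247(147) + 3.098(190) − 4.33(37) = 2235.312 kcal/day.
TEE = 2235.312 × 1.625 = 3632.382 kcal/day.
Required daily deficit = 0.4 × 7700 ÷ 7 = 440 kcal/day.
Target intake = 3632.382 − 440 = 3192.382 kcal/day.

3192 kcal daily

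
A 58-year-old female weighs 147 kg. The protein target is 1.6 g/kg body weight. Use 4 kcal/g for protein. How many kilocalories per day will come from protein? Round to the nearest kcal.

941 kcal/day

Protein = 1.6 g/kg × 147 kg = 235.2 g/day.
Protein energy = 235.2 g × 4 kcal/g = 940.8 kcal/day.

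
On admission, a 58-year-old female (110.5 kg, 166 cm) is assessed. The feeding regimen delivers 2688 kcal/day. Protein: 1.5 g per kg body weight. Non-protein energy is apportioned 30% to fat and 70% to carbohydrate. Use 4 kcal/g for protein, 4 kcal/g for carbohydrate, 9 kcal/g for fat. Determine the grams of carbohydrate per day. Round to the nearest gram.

Protein = 1.5 × 110.5 = 165.75 g → 165.75 × 4 = 663 kcal.
Non-protein calories = 2688 − 663 = 2025 kcal.
Fat: 30% × 2025 = 607.5 kcal; carbohydrate: 1417.5 kcal.
Carbohydrate: 1417.5 kcal ÷ 4 kcal/g = 354.375 g.

354 g/day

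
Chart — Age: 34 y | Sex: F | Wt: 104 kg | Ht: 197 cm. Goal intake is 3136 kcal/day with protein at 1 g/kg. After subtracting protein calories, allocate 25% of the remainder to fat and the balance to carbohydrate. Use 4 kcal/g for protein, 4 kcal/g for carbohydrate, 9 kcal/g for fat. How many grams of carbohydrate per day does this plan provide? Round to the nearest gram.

510 g/day

Protein = 1 × 104 = 104 g → 104 × 4 = 416 kcal.
Non-protein calories = 3136 − 416 = 2720 kcal.
Fat: 25% × 2720 = 680 kcal; carbohydrate: 2040 kcal.
Carbohydrate: 2040 kcal ÷ 4 kcal/g = 510 g.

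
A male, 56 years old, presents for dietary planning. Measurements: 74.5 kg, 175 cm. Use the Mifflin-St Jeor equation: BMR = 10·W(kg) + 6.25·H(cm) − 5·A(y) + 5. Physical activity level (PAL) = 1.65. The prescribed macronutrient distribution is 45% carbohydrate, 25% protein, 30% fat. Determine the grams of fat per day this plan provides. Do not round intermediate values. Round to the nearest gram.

86 g/day

Mifflin-St Jeor (male): BMR = 10(74.5) + 6.25(175) − 5(56) + 5 = 745 + 1093.75 − 280 + 5 = 1563.75 kcal/day.
TEE = 1563.75 × 1.65 = 2580.1875 kcal/day.
Fat energy = 30% × 2580.1875 = 774.0563 kcal.
Fat = 774.0563 ÷ 9 kcal/g = 86.0063 g.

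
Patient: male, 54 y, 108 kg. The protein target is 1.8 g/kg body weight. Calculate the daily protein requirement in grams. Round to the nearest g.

194 g/day

Protein = 1.8 g/kg × 108 kg = 194.4 g/day.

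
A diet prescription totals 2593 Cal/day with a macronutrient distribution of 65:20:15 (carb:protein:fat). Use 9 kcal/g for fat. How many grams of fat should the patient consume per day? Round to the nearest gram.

Fat energy = 15% × 2593 = 388.95 kcal.
At 9 kcal/g: 388.95 ÷ 9 = 43.2167 g.

43 g/day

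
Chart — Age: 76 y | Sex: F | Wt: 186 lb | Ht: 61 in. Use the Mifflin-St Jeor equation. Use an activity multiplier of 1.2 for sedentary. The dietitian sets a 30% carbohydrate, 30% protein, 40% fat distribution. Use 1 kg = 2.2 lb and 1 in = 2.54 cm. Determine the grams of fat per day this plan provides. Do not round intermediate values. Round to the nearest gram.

Convert to metric: weight = 186 ÷ 2.2 = 84.5455 kg; height = 61 × 2.54 = 154.94 cm.
Mifflin-St Jeor (female): BMR = 10(84.5455) + 6.25(154.94) − 5(76) − 161 = 845.4545 + 968.375 − 380 − 161 = 1272.8295 kcal/day.
TEE = 1272.8295 × 1.2 = 1527.3955 kcal/day.
Fat energy = 40% × 1527.3955 = 610.9582 kcal.
Fat = 610.9582 ÷ 9 kcal/g = 67.8842 g.

68 g/day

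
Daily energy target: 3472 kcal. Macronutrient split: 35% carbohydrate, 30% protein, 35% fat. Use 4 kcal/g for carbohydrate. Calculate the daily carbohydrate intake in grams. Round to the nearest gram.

304 g/day

Carbohydrate energy = 35% × 3472 = 1215.2 kcal.
At 4 kcal/g: 1215.2 ÷ 4 = 303.8 g.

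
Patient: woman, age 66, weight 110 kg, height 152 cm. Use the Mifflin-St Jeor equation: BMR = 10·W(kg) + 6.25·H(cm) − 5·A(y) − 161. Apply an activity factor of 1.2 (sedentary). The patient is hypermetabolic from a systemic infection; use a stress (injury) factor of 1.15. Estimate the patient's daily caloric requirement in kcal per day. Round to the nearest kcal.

Mifflin-St Jeor (female): BMR = 10(110) + 6.25(152) − 5(66) − 161 = 1100 + 950 − 330 − 161 = 1559 kcal/day.
TEE = BMR × activity factor = 1559 × 1.2 = 1870.8 kcal/day.
Apply stress factor: 1870.8 × 1.15 = 2151.42 kcal/day.

2151 kcal per day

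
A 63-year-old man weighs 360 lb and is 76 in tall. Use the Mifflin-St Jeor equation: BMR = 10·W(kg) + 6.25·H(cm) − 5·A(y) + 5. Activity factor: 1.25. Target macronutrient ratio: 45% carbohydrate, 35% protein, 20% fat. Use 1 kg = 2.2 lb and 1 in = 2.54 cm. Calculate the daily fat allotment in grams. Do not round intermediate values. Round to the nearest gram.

Convert to metric: weight = 360 ÷ 2.2 = 163.6364 kg; height = 76 × 2.54 = 193.04 cm.
Mifflin-St Jeor (male): BMR = 10(163.6364) + 6.25(193.04) − 5(63) + 5 = 1636.3636 + 1206.5 − 315 + 5 = 2532.8636 kcal/day.
TEE = 2532.8636 × 1.25 = 3166.0795 kcal/day.
Fat energy = 20% × 3166.0795 = 633.2159 kcal.
Fat = 633.2159 ÷ 9 kcal/g = 70.3573 g.

70 g/day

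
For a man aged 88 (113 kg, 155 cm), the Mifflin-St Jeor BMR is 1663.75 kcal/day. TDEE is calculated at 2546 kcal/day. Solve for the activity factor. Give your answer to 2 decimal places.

1.53

Activity factor = TEE ÷ BMR = 2546 ÷ 1663.75 = 1.53.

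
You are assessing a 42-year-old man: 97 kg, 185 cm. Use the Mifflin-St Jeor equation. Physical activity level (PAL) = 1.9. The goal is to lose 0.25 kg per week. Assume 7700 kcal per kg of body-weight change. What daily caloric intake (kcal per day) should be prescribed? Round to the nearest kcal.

3375 kcal per day

Mifflin-St Jeor (male): BMR = 10(97) + 6.25(185) − 5(42) + 5 = 970 + 1156.25 − 210 + 5 = 1921.25 kcal/day.
TEE = 1921.25 × 1.9 = 3650.375 kcal/day.
Required daily deficit = 0.25 × 7700 ÷ 7 = 275 kcal/day.
Target intake = 3650.375 − 275 = 3375.375 kcal/day.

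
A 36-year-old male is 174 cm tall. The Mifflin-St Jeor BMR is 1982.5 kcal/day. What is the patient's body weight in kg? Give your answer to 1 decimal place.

1982.5 = 10·W + 6.25(174) − 5(36) + 5
10·W = 1982.5 − 912.5 = 1070, so W = 107 kg.

107.0 kg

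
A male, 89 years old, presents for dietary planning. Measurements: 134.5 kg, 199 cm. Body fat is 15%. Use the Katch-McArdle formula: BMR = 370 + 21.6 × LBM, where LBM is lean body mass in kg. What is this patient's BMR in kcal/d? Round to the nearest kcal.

2839 kcal/d

LBM = 134.5 × (1 − 0.15) = 114.325 kg. Katch-McArdle: BMR = 370 + 21.6 × 114.325 = 2839.42 kcal/day.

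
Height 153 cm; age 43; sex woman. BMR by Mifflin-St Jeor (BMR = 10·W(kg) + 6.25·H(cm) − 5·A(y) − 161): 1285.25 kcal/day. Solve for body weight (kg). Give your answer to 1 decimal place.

70.5 kg

1285.25 = 10·W + 6.25(153) − 5(43) − 161
10·W = 1285.25 − 580.25 = 705, so W = 70.5 kg.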